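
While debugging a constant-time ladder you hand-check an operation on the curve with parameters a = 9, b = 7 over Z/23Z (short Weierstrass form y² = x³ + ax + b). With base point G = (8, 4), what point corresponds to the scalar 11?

Repeated addition: build up to 11G.
2G: tangent at (8, 4): λ = (3·8² + 9)/(2·4) ≡ 17/8. 8⁻¹ ≡ 3 (mod 23), so λ ≡ 17·3 ≡ 5.
  x = λ² - 8 - 8 = 25 - 16 ≡ 9; y = λ·(8 - 9) - 4 ≡ 14. → (9, 14)
3G: (9, 14) + (8, 4). λ = (4 - 14)/(8 - 9) ≡ 13/22 mod 23. 22⁻¹ ≡ 22 (mod 23) since 22·22 = 484 ≡ 1, so λ ≡ 10.
  x = λ² - 9 - 8 = 100 - 17 ≡ 14; y = λ·(9 - 14) - 14 ≡ 5. → (14, 5)
4G: (14, 5) + (8, 4). λ = (4 - 5)/(8 - 14) ≡ 22/17 mod 23. 17⁻¹ ≡ 19 (mod 23), so λ ≡ 4.
  x = λ² - 14 - 8 = 16 - 22 ≡ 17; y = λ·(14 - 17) - 5 ≡ 6. → (17, 6)
5G: (17, 6) + (8, 4). λ = (4 - 6)/(8 - 17) ≡ 21/14 mod 23. 14⁻¹ ≡ 5 (mod 23), so λ ≡ 13.
  x = λ² - 17 - 8 = 169 - 25 ≡ 6; y = λ·(17 - 6) - 6 ≡ 22. → (6, 22)
6G: (6, 22) + (8, 4). λ = (4 - 22)/(8 - 6) ≡ 5/2 mod 23. 2⁻¹ ≡ 12 (mod 23), so λ ≡ 14.
  x = λ² - 6 - 8 = 196 - 14 ≡ 21; y = λ·(6 - 21) - 22 ≡ 21. → (21, 21)
7G: (21, 21) + (8, 4). λ = (4 - 21)/(8 - 21) ≡ 6/10 mod 23. 10⁻¹ ≡ 7 (mod 23), so λ ≡ 19.
  x = λ² - 21 - 8 = 361 - 29 ≡ 10; y = λ·(21 - 10) - 21 ≡ 4. → (10, 4)
8G: (10, 4) + (8, 4). λ = (4 - 4)/(8 - 10) ≡ 0/21 mod 23. 21⁻¹ ≡ 11 (mod 23) since 21·11 = 231 ≡ 1, so λ ≡ 0.
  x = λ² - 10 - 8 = 0 - 18 ≡ 5; y = λ·(10 - 5) - 4 ≡ 19. → (5, 19)
9G: (5, 19) + (8, 4). λ = (4 - 19)/(8 - 5) ≡ 8/3 mod 23. 3⁻¹ ≡ 8 (mod 23), so λ ≡ 18.
  x = λ² - 5 - 8 = 324 - 13 ≡ 12; y = λ·(5 - 12) - 19 ≡ 16. → (12, 16)
10G: (12, 16) + (8, 4). λ = (4 - 16)/(8 - 12) ≡ 11/19 mod 23. 19⁻¹ ≡ 17 (mod 23) since 19·17 = 323 ≡ 1, so λ ≡ 3.
  x = λ² - 12 - 8 = 9 - 20 ≡ 12; y = λ·(12 - 12) - 16 ≡ 7. → (12, 7)
11G: (12, 7) + (8, 4). λ = (4 - 7)/(8 - 12) ≡ 20/19 mod 23. 19⁻¹ ≡ 17 (mod 23), so λ ≡ 18.
  x = λ² - 12 - 8 = 324 - 20 ≡ 5; y = λ·(12 - 5) - 7 ≡ 4. → (5, 4)

(5, 4)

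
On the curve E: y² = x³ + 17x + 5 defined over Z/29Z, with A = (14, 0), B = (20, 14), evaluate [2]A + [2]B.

First 2A:
Repeated addition: build up to 2A.
2A: (14, 0) + (14, 0): same x and y₁ ≡ -y₂, so the sum is O.
2A = O.
Next 2B:
Repeated addition: build up to 2B.
2B: tangent at (20, 14): λ = (3·20² + 17)/(2·14) ≡ 28/28. 28⁻¹ ≡ 28 (mod 29), so λ ≡ 28·28 ≡ 1.
  x = λ² - 20 - 20 = 1 - 40 ≡ 19; y = λ·(20 - 19) - 14 ≡ 16. → (19, 16)
2B = (19, 16).
Finally 2A + 2B:
O + (19, 16) = (19, 16) (identity).

(19, 16)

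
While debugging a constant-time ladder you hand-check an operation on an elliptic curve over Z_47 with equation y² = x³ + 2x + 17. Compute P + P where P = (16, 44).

tangent at (16, 44): λ = (3·16² + 2)/(2·44) ≡ 18/41. 41⁻¹ ≡ 39 (mod 47) since 41·39 = 1599 ≡ 1, so λ ≡ 18·39 ≡ 44.
  x = λ² - 16 - 16 = 1936 - 32 ≡ 24; y = λ·(16 - 24) - 44 ≡ 27. → (24, 27)

(24, 27)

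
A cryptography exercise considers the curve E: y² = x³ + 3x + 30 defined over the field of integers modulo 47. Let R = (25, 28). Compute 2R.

(22, 34)

tangent at (25, 28): λ = (3·25² + 3)/(2·28) ≡ 45/9. 9⁻¹ ≡ 21 (mod 47), so λ ≡ 45·21 ≡ 5.
  x = λ² - 25 - 25 = 25 - 50 ≡ 22; y = λ·(25 - 22) - 28 ≡ 34. → (22, 34)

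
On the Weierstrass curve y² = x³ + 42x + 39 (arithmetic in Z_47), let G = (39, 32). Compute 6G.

Double-and-add on 6 = (110)₂. Start with G = (39, 32) for the leading 1-bit.
double: tangent at (39, 32): λ = (3·39² + 42)/(2·32) ≡ 46/17. 17⁻¹ ≡ 36 (mod 47), so λ ≡ 46·36 ≡ 11.
  x = λ² - 39 - 39 = 121 - 78 ≡ 43; y = λ·(39 - 43) - 32 ≡ 18. → (43, 18)
add G: (43, 18) + (39, 32). λ = (32 - 18)/(39 - 43) ≡ 14/43 mod 47. 43⁻¹ ≡ 35 (mod 47) since 43·35 = 1505 ≡ 1, so λ ≡ 20.
  x = λ² - 43 - 39 = 400 - 82 ≡ 36; y = λ·(43 - 36) - 18 ≡ 28. → (36, 28)
double: tangent at (36, 28): λ = (3·36² + 42)/(2·28) ≡ 29/9. 9⁻¹ ≡ 21 (mod 47), so λ ≡ 29·21 ≡ 45.
  x = λ² - 36 - 36 = 2025 - 72 ≡ 26; y = λ·(36 - 26) - 28 ≡ 46. → (26, 46)

(26, 46)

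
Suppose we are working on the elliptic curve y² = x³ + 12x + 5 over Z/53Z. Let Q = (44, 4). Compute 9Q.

(9, 10)

Double-and-add on 9 = (1001)₂. Start with Q = (44, 4) for the leading 1-bit.
double: tangent at (44, 4): λ = (3·44² + 12)/(2·4) ≡ 43/8. 8⁻¹ ≡ 20 (mod 53), so λ ≡ 43·20 ≡ 12.
  x = λ² - 44 - 44 = 144 - 88 ≡ 3; y = λ·(44 - 3) - 4 ≡ 11. → (3, 11)
double: tangent at (3, 11): λ = (3·3² + 12)/(2·11) ≡ 39/22. 22⁻¹ ≡ 41 (mod 53), so λ ≡ 39·41 ≡ 9.
  x = λ² - 3 - 3 = 81 - 6 ≡ 22; y = λ·(3 - 22) - 11 ≡ 30. → (22, 30)
double: tangent at (22, 30): λ = (3·22² + 12)/(2·30) ≡ 33/7. 7⁻¹ ≡ 38 (mod 53), so λ ≡ 33·38 ≡ 35.
  x = λ² - 22 - 22 = 1225 - 44 ≡ 15; y = λ·(22 - 15) - 30 ≡ 3. → (15, 3)
add Q: (15, 3) + (44, 4). λ = (4 - 3)/(44 - 15) ≡ 1/29 mod 53. 29⁻¹ ≡ 11 (mod 53), so λ ≡ 11.
  x = λ² - 15 - 44 = 121 - 59 ≡ 9; y = λ·(15 - 9) - 3 ≡ 10. → (9, 10)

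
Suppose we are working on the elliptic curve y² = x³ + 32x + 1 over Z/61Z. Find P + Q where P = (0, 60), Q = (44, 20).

(39, 42)

(0, 60) + (44, 20). λ = (20 - 60)/(44 - 0) ≡ 21/44 mod 61. 44⁻¹ ≡ 43 (mod 61) since 44·43 = 1892 ≡ 1, so λ ≡ 49.
  x = λ² - 0 - 44 = 2401 - 44 ≡ 39; y = λ·(0 - 39) - 60 ≡ 42. → (39, 42)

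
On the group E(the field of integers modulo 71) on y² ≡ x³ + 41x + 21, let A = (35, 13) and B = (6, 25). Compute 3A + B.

(16, 4)

First 3A:
Repeated addition: build up to 3A.
2A: tangent at (35, 13): λ = (3·35² + 41)/(2·13) ≡ 24/26. 26⁻¹ ≡ 41 (mod 71) since 26·41 = 1066 ≡ 1, so λ ≡ 24·41 ≡ 61.
  x = λ² - 35 - 35 = 3721 - 70 ≡ 30; y = λ·(35 - 30) - 13 ≡ 8. → (30, 8)
3A: (30, 8) + (35, 13). λ = (13 - 8)/(35 - 30) ≡ 5/5 mod 71. 5⁻¹ ≡ 57 (mod 71) since 5·57 = 285 ≡ 1, so λ ≡ 1.
  x = λ² - 30 - 35 = 1 - 65 ≡ 7; y = λ·(30 - 7) - 8 ≡ 15. → (7, 15)
3A = (7, 15).
Finally 3A + B:
(7, 15) + (6, 25). λ = (25 - 15)/(6 - 7) ≡ 10/70 mod 71. 70⁻¹ ≡ 70 (mod 71), so λ ≡ 61.
  x = λ² - 7 - 6 = 3721 - 13 ≡ 16; y = λ·(7 - 16) - 15 ≡ 4. → (16, 4)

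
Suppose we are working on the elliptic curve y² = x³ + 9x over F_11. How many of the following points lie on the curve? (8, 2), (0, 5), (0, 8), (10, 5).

(8, 2): 2² ≡ 4, rhs ≡ 1 → off.
(0, 5): 5² ≡ 3, rhs ≡ 0 → off.
(0, 8): 8² ≡ 9, rhs ≡ 0 → off.
(10, 5): 5² ≡ 3, rhs ≡ 1 → off.

0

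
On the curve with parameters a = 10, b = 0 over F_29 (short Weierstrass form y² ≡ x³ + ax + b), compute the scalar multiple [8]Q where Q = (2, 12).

Double-and-add on 8 = (1000)₂. Start with Q = (2, 12) for the leading 1-bit.
double: tangent at (2, 12): λ = (3·2² + 10)/(2·12) ≡ 22/24. 24⁻¹ ≡ 23 (mod 29), so λ ≡ 22·23 ≡ 13.
  x = λ² - 2 - 2 = 169 - 4 ≡ 20; y = λ·(2 - 20) - 12 ≡ 15. → (20, 15)
double: tangent at (20, 15): λ = (3·20² + 10)/(2·15) ≡ 21/1. 1⁻¹ ≡ 1 (mod 29), so λ ≡ 21·1 ≡ 21.
  x = λ² - 20 - 20 = 441 - 40 ≡ 24; y = λ·(20 - 24) - 15 ≡ 17. → (24, 17)
double: tangent at (24, 17): λ = (3·24² + 10)/(2·17) ≡ 27/5. 5⁻¹ ≡ 6 (mod 29) since 5·6 = 30 ≡ 1, so λ ≡ 27·6 ≡ 17.
  x = λ² - 24 - 24 = 289 - 48 ≡ 9; y = λ·(24 - 9) - 17 ≡ 6. → (9, 6)

(9, 6)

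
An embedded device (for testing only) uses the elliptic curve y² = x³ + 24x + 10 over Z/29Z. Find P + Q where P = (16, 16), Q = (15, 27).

(16, 16) + (15, 27). λ = (27 - 16)/(15 - 16) ≡ 11/28 mod 29. 28⁻¹ ≡ 28 (mod 29) since 28·28 = 784 ≡ 1, so λ ≡ 18.
  x = λ² - 16 - 15 = 324 - 31 ≡ 3; y = λ·(16 - 3) - 16 ≡ 15. → (3, 15)

(3, 15)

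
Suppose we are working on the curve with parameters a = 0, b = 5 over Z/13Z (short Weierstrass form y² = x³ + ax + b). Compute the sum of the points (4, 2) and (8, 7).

(5, 0)

(4, 2) + (8, 7). λ = (7 - 2)/(8 - 4) ≡ 5/4 mod 13. 4⁻¹ ≡ 10 (mod 13) since 4·10 = 40 ≡ 1, so λ ≡ 11.
  x = λ² - 4 - 8 = 121 - 12 ≡ 5; y = λ·(4 - 5) - 2 ≡ 0. → (5, 0)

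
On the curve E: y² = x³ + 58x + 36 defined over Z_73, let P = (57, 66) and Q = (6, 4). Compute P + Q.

(57, 66) + (6, 4). λ = (4 - 66)/(6 - 57) ≡ 11/22 mod 73. 22⁻¹ ≡ 10 (mod 73), so λ ≡ 37.
  x = λ² - 57 - 6 = 1369 - 63 ≡ 65; y = λ·(57 - 65) - 66 ≡ 3. → (65, 3)

(65, 3)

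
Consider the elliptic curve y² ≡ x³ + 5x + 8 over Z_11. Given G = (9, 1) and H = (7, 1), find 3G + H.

(1, 5)

First 3G:
Repeated addition: build up to 3G.
2G: tangent at (9, 1): λ = (3·9² + 5)/(2·1) ≡ 6/2. 2⁻¹ ≡ 6 (mod 11), so λ ≡ 6·6 ≡ 3.
  x = λ² - 9 - 9 = 9 - 18 ≡ 2; y = λ·(9 - 2) - 1 ≡ 9. → (2, 9)
3G: (2, 9) + (9, 1). λ = (1 - 9)/(9 - 2) ≡ 3/7 mod 11. 7⁻¹ ≡ 8 (mod 11), so λ ≡ 2.
  x = λ² - 2 - 9 = 4 - 11 ≡ 4; y = λ·(2 - 4) - 9 ≡ 9. → (4, 9)
3G = (4, 9).
Finally 3G + H:
(4, 9) + (7, 1). λ = (1 - 9)/(7 - 4) ≡ 3/3 mod 11. 3⁻¹ ≡ 4 (mod 11), so λ ≡ 1.
  x = λ² - 4 - 7 = 1 - 11 ≡ 1; y = λ·(4 - 1) - 9 ≡ 5. → (1, 5)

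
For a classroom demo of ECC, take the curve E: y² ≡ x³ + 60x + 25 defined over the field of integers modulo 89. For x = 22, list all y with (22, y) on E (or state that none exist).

44, 45

x³ + 60x + 25 = 11993 ≡ 67 (mod 89).
Square roots of 67 mod 89: 44 and 45 (since 44² = 1936 ≡ 67).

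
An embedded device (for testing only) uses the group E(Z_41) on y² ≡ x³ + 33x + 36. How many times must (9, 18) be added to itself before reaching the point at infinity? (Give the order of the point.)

2P: tangent at (9, 18): λ = (3·9² + 33)/(2·18) ≡ 30/36. 36⁻¹ ≡ 8 (mod 41) since 36·8 = 288 ≡ 1, so λ ≡ 30·8 ≡ 35.
  x = λ² - 9 - 9 = 1225 - 18 ≡ 18; y = λ·(9 - 18) - 18 ≡ 36. → (18, 36)
3P: (18, 36) + (9, 18). λ = (18 - 36)/(9 - 18) ≡ 23/32 mod 41. 32⁻¹ ≡ 9 (mod 41), so λ ≡ 2.
  x = λ² - 18 - 9 = 4 - 27 ≡ 18; y = λ·(18 - 18) - 36 ≡ 5. → (18, 5)
4P: (18, 5) + (9, 18). λ = (18 - 5)/(9 - 18) ≡ 13/32 mod 41. 32⁻¹ ≡ 9 (mod 41) since 32·9 = 288 ≡ 1, so λ ≡ 35.
  x = λ² - 18 - 9 = 1225 - 27 ≡ 9; y = λ·(18 - 9) - 5 ≡ 23. → (9, 23)
5P: (9, 23) + (9, 18): same x and y₁ ≡ -y₂, so the sum is the point at infinity.
5P = the point at infinity, so the order is 5.

5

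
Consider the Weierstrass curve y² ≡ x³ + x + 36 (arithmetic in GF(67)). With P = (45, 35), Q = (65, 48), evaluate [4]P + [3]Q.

First 4P:
Repeated addition: build up to 4P.
2P: tangent at (45, 35): λ = (3·45² + 1)/(2·35) ≡ 46/3. 3⁻¹ ≡ 45 (mod 67), so λ ≡ 46·45 ≡ 60.
  x = λ² - 45 - 45 = 3600 - 90 ≡ 26; y = λ·(45 - 26) - 35 ≡ 33. → (26, 33)
3P: (26, 33) + (45, 35). λ = (35 - 33)/(45 - 26) ≡ 2/19 mod 67. 19⁻¹ ≡ 60 (mod 67), so λ ≡ 53.
  x = λ² - 26 - 45 = 2809 - 71 ≡ 58; y = λ·(26 - 58) - 33 ≡ 13. → (58, 13)
4P: (58, 13) + (45, 35). λ = (35 - 13)/(45 - 58) ≡ 22/54 mod 67. 54⁻¹ ≡ 36 (mod 67), so λ ≡ 55.
  x = λ² - 58 - 45 = 3025 - 103 ≡ 41; y = λ·(58 - 41) - 13 ≡ 51. → (41, 51)
4P = (41, 51).
Next 3Q:
Repeated addition: build up to 3Q.
2Q: tangent at (65, 48): λ = (3·65² + 1)/(2·48) ≡ 13/29. 29⁻¹ ≡ 37 (mod 67), so λ ≡ 13·37 ≡ 12.
  x = λ² - 65 - 65 = 144 - 130 ≡ 14; y = λ·(65 - 14) - 48 ≡ 28. → (14, 28)
3Q: (14, 28) + (65, 48). λ = (48 - 28)/(65 - 14) ≡ 20/51 mod 67. 51⁻¹ ≡ 46 (mod 67), so λ ≡ 49.
  x = λ² - 14 - 65 = 2401 - 79 ≡ 44; y = λ·(14 - 44) - 28 ≡ 43. → (44, 43)
3Q = (44, 43).
Finally 4P + 3Q:
(41, 51) + (44, 43). λ = (43 - 51)/(44 - 41) ≡ 59/3 mod 67. 3⁻¹ ≡ 45 (mod 67) since 3·45 = 135 ≡ 1, so λ ≡ 42.
  x = λ² - 41 - 44 = 1764 - 85 ≡ 4; y = λ·(41 - 4) - 51 ≡ 29. → (4, 29)

(4, 29)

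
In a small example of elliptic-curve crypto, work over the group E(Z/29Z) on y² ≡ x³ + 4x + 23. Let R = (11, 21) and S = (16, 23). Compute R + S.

(1, 12)

(11, 21) + (16, 23). λ = (23 - 21)/(16 - 11) ≡ 2/5 mod 29. 5⁻¹ ≡ 6 (mod 29), so λ ≡ 12.
  x = λ² - 11 - 16 = 144 - 27 ≡ 1; y = λ·(11 - 1) - 21 ≡ 12. → (1, 12)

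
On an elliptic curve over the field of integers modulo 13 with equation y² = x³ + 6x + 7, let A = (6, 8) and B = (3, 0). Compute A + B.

(1, 1)

(6, 8) + (3, 0). λ = (0 - 8)/(3 - 6) ≡ 5/10 mod 13. 10⁻¹ ≡ 4 (mod 13), so λ ≡ 7.
  x = λ² - 6 - 3 = 49 - 9 ≡ 1; y = λ·(6 - 1) - 8 ≡ 1. → (1, 1)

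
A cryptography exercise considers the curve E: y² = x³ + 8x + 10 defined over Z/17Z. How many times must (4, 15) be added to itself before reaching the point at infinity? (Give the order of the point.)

11

2P: tangent at (4, 15): λ = (3·4² + 8)/(2·15) ≡ 5/13. 13⁻¹ ≡ 4 (mod 17) since 13·4 = 52 ≡ 1, so λ ≡ 5·4 ≡ 3.
  x = λ² - 4 - 4 = 9 - 8 ≡ 1; y = λ·(4 - 1) - 15 ≡ 11. → (1, 11)
3P: (1, 11) + (4, 15). λ = (15 - 11)/(4 - 1) ≡ 4/3 mod 17. 3⁻¹ ≡ 6 (mod 17), so λ ≡ 7.
  x = λ² - 1 - 4 = 49 - 5 ≡ 10; y = λ·(1 - 10) - 11 ≡ 11. → (10, 11)
4P: (10, 11) + (4, 15). λ = (15 - 11)/(4 - 10) ≡ 4/11 mod 17. 11⁻¹ ≡ 14 (mod 17) since 11·14 = 154 ≡ 1, so λ ≡ 5.
  x = λ² - 10 - 4 = 25 - 14 ≡ 11; y = λ·(10 - 11) - 11 ≡ 1. → (11, 1)
5P: (11, 1) + (4, 15). λ = (15 - 1)/(4 - 11) ≡ 14/10 mod 17. 10⁻¹ ≡ 12 (mod 17), so λ ≡ 15.
  x = λ² - 11 - 4 = 225 - 15 ≡ 6; y = λ·(11 - 6) - 1 ≡ 6. → (6, 6)
6P: (6, 6) + (4, 15). λ = (15 - 6)/(4 - 6) ≡ 9/15 mod 17. 15⁻¹ ≡ 8 (mod 17), so λ ≡ 4.
  x = λ² - 6 - 4 = 16 - 10 ≡ 6; y = λ·(6 - 6) - 6 ≡ 11. → (6, 11)
7P: (6, 11) + (4, 15). λ = (15 - 11)/(4 - 6) ≡ 4/15 mod 17. 15⁻¹ ≡ 8 (mod 17), so λ ≡ 15.
  x = λ² - 6 - 4 = 225 - 10 ≡ 11; y = λ·(6 - 11) - 11 ≡ 16. → (11, 16)
8P: (11, 16) + (4, 15). λ = (15 - 16)/(4 - 11) ≡ 16/10 mod 17. 10⁻¹ ≡ 12 (mod 17) since 10·12 = 120 ≡ 1, so λ ≡ 5.
  x = λ² - 11 - 4 = 25 - 15 ≡ 10; y = λ·(11 - 10) - 16 ≡ 6. → (10, 6)
9P: (10, 6) + (4, 15). λ = (15 - 6)/(4 - 10) ≡ 9/11 mod 17. 11⁻¹ ≡ 14 (mod 17) since 11·14 = 154 ≡ 1, so λ ≡ 7.
  x = λ² - 10 - 4 = 49 - 14 ≡ 1; y = λ·(10 - 1) - 6 ≡ 6. → (1, 6)
10P: (1, 6) + (4, 15). λ = (15 - 6)/(4 - 1) ≡ 9/3 mod 17. 3⁻¹ ≡ 6 (mod 17) since 3·6 = 18 ≡ 1, so λ ≡ 3.
  x = λ² - 1 - 4 = 9 - 5 ≡ 4; y = λ·(1 - 4) - 6 ≡ 2. → (4, 2)
11P: (4, 2) + (4, 15): same x and y₁ ≡ -y₂, so the sum is the point at infinity.
11P = the point at infinity, so the order is 11.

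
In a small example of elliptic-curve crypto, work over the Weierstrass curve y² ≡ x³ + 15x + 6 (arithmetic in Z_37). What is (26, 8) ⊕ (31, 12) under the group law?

(28, 20)

(26, 8) + (31, 12). λ = (12 - 8)/(31 - 26) ≡ 4/5 mod 37. 5⁻¹ ≡ 15 (mod 37) since 5·15 = 75 ≡ 1, so λ ≡ 23.
  x = λ² - 26 - 31 = 529 - 57 ≡ 28; y = λ·(26 - 28) - 8 ≡ 20. → (28, 20)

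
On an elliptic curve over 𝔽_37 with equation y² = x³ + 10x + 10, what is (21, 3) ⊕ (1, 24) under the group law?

(21, 3) + (1, 24). λ = (24 - 3)/(1 - 21) ≡ 21/17 mod 37. 17⁻¹ ≡ 24 (mod 37) since 17·24 = 408 ≡ 1, so λ ≡ 23.
  x = λ² - 21 - 1 = 529 - 22 ≡ 26; y = λ·(21 - 26) - 3 ≡ 30. → (26, 30)

(26, 30)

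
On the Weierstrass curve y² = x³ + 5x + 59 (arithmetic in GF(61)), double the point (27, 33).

tangent at (27, 33): λ = (3·27² + 5)/(2·33) ≡ 57/5. 5⁻¹ ≡ 49 (mod 61), so λ ≡ 57·49 ≡ 48.
  x = λ² - 27 - 27 = 2304 - 54 ≡ 54; y = λ·(27 - 54) - 33 ≡ 13. → (54, 13)

(54, 13)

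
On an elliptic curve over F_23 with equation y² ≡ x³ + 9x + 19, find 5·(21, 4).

(9, 1)

Write G = (21, 4).
Repeated addition: build up to 5G.
2G: tangent at (21, 4): λ = (3·21² + 9)/(2·4) ≡ 21/8. 8⁻¹ ≡ 3 (mod 23), so λ ≡ 21·3 ≡ 17.
  x = λ² - 21 - 21 = 289 - 42 ≡ 17; y = λ·(21 - 17) - 4 ≡ 18. → (17, 18)
3G: (17, 18) + (21, 4). λ = (4 - 18)/(21 - 17) ≡ 9/4 mod 23. 4⁻¹ ≡ 6 (mod 23) since 4·6 = 24 ≡ 1, so λ ≡ 8.
  x = λ² - 17 - 21 = 64 - 38 ≡ 3; y = λ·(17 - 3) - 18 ≡ 2. → (3, 2)
4G: (3, 2) + (21, 4). λ = (4 - 2)/(21 - 3) ≡ 2/18 mod 23. 18⁻¹ ≡ 9 (mod 23) since 18·9 = 162 ≡ 1, so λ ≡ 18.
  x = λ² - 3 - 21 = 324 - 24 ≡ 1; y = λ·(3 - 1) - 2 ≡ 11. → (1, 11)
5G: (1, 11) + (21, 4). λ = (4 - 11)/(21 - 1) ≡ 16/20 mod 23. 20⁻¹ ≡ 15 (mod 23), so λ ≡ 10.
  x = λ² - 1 - 21 = 100 - 22 ≡ 9; y = λ·(1 - 9) - 11 ≡ 1. → (9, 1)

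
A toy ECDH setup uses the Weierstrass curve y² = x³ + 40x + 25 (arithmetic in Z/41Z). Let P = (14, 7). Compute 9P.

Double-and-add on 9 = (1001)₂. Start with P = (14, 7) for the leading 1-bit.
double: tangent at (14, 7): λ = (3·14² + 40)/(2·7) ≡ 13/14. 14⁻¹ ≡ 3 (mod 41) since 14·3 = 42 ≡ 1, so λ ≡ 13·3 ≡ 39.
  x = λ² - 14 - 14 = 1521 - 28 ≡ 17; y = λ·(14 - 17) - 7 ≡ 40. → (17, 40)
double: tangent at (17, 40): λ = (3·17² + 40)/(2·40) ≡ 5/39. 39⁻¹ ≡ 20 (mod 41) since 39·20 = 780 ≡ 1, so λ ≡ 5·20 ≡ 18.
  x = λ² - 17 - 17 = 324 - 34 ≡ 3; y = λ·(17 - 3) - 40 ≡ 7. → (3, 7)
double: tangent at (3, 7): λ = (3·3² + 40)/(2·7) ≡ 26/14. 14⁻¹ ≡ 3 (mod 41), so λ ≡ 26·3 ≡ 37.
  x = λ² - 3 - 3 = 1369 - 6 ≡ 10; y = λ·(3 - 10) - 7 ≡ 21. → (10, 21)
add P: (10, 21) + (14, 7). λ = (7 - 21)/(14 - 10) ≡ 27/4 mod 41. 4⁻¹ ≡ 31 (mod 41) since 4·31 = 124 ≡ 1, so λ ≡ 17.
  x = λ² - 10 - 14 = 289 - 24 ≡ 19; y = λ·(10 - 19) - 21 ≡ 31. → (19, 31)

(19, 31)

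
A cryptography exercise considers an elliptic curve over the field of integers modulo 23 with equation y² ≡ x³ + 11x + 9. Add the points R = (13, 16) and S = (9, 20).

(2, 19)

(13, 16) + (9, 20). λ = (20 - 16)/(9 - 13) ≡ 4/19 mod 23. 19⁻¹ ≡ 17 (mod 23) since 19·17 = 323 ≡ 1, so λ ≡ 22.
  x = λ² - 13 - 9 = 484 - 22 ≡ 2; y = λ·(13 - 2) - 16 ≡ 19. → (2, 19)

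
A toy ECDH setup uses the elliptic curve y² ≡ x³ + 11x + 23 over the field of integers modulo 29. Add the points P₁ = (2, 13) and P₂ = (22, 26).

(2, 13) + (22, 26). λ = (26 - 13)/(22 - 2) ≡ 13/20 mod 29. 20⁻¹ ≡ 16 (mod 29) since 20·16 = 320 ≡ 1, so λ ≡ 5.
  x = λ² - 2 - 22 = 25 - 24 ≡ 1; y = λ·(2 - 1) - 13 ≡ 21. → (1, 21)

(1, 21)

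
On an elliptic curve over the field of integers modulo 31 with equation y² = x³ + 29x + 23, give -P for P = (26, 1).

(26, 30)

-(26, 1) = (26, -1 mod 31) = (26, 30).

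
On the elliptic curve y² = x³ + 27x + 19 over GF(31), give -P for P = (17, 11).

-(17, 11) = (17, -11 mod 31) = (17, 20).

(17, 20)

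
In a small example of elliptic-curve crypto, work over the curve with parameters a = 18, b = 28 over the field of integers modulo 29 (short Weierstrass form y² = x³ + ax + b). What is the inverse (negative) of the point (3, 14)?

-(3, 14) = (3, -14 mod 29) = (3, 15).

(3, 15)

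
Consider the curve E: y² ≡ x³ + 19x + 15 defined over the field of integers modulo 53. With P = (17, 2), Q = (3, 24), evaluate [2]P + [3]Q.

(22, 51)

First 2P:
Repeated addition: build up to 2P.
2P: tangent at (17, 2): λ = (3·17² + 19)/(2·2) ≡ 38/4. 4⁻¹ ≡ 40 (mod 53) since 4·40 = 160 ≡ 1, so λ ≡ 38·40 ≡ 36.
  x = λ² - 17 - 17 = 1296 - 34 ≡ 43; y = λ·(17 - 43) - 2 ≡ 16. → (43, 16)
2P = (43, 16).
Next 3Q:
Repeated addition: build up to 3Q.
2Q: tangent at (3, 24): λ = (3·3² + 19)/(2·24) ≡ 46/48. 48⁻¹ ≡ 21 (mod 53), so λ ≡ 46·21 ≡ 12.
  x = λ² - 3 - 3 = 144 - 6 ≡ 32; y = λ·(3 - 32) - 24 ≡ 52. → (32, 52)
3Q: (32, 52) + (3, 24). λ = (24 - 52)/(3 - 32) ≡ 25/24 mod 53. 24⁻¹ ≡ 42 (mod 53), so λ ≡ 43.
  x = λ² - 32 - 3 = 1849 - 35 ≡ 12; y = λ·(32 - 12) - 52 ≡ 13. → (12, 13)
3Q = (12, 13).
Finally 2P + 3Q:
(43, 16) + (12, 13). λ = (13 - 16)/(12 - 43) ≡ 50/22 mod 53. 22⁻¹ ≡ 41 (mod 53), so λ ≡ 36.
  x = λ² - 43 - 12 = 1296 - 55 ≡ 22; y = λ·(43 - 22) - 16 ≡ 51. → (22, 51)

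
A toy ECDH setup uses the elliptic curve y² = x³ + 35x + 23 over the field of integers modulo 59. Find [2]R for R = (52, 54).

tangent at (52, 54): λ = (3·52² + 35)/(2·54) ≡ 5/49. 49⁻¹ ≡ 53 (mod 59), so λ ≡ 5·53 ≡ 29.
  x = λ² - 52 - 52 = 841 - 104 ≡ 29; y = λ·(52 - 29) - 54 ≡ 23. → (29, 23)

(29, 23)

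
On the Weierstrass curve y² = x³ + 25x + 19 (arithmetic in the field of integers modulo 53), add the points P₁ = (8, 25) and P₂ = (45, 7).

(17, 51)

(8, 25) + (45, 7). λ = (7 - 25)/(45 - 8) ≡ 35/37 mod 53. 37⁻¹ ≡ 43 (mod 53), so λ ≡ 21.
  x = λ² - 8 - 45 = 441 - 53 ≡ 17; y = λ·(8 - 17) - 25 ≡ 51. → (17, 51)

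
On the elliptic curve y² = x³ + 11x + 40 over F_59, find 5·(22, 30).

Write P = (22, 30).
Double-and-add on 5 = (101)₂. Start with P = (22, 30) for the leading 1-bit.
double: tangent at (22, 30): λ = (3·22² + 11)/(2·30) ≡ 47/1. 1⁻¹ ≡ 1 (mod 59) since 1·1 = 1 ≡ 1, so λ ≡ 47·1 ≡ 47.
  x = λ² - 22 - 22 = 2209 - 44 ≡ 41; y = λ·(22 - 41) - 30 ≡ 21. → (41, 21)
double: tangent at (41, 21): λ = (3·41² + 11)/(2·21) ≡ 39/42. 42⁻¹ ≡ 52 (mod 59) since 42·52 = 2184 ≡ 1, so λ ≡ 39·52 ≡ 22.
  x = λ² - 41 - 41 = 484 - 82 ≡ 48; y = λ·(41 - 48) - 21 ≡ 2. → (48, 2)
add P: (48, 2) + (22, 30). λ = (30 - 2)/(22 - 48) ≡ 28/33 mod 59. 33⁻¹ ≡ 34 (mod 59) since 33·34 = 1122 ≡ 1, so λ ≡ 8.
  x = λ² - 48 - 22 = 64 - 70 ≡ 53; y = λ·(48 - 53) - 2 ≡ 17. → (53, 17)

(53, 17)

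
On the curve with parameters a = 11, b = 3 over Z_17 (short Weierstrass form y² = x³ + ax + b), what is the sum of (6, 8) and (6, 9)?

The two points share x = 6 and their y-coordinates satisfy 8 + 9 ≡ 0 (mod 17), so they are inverses. Their sum is 𝒪.

O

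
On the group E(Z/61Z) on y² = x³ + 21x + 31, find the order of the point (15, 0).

2P: (15, 0) + (15, 0): same x and y₁ ≡ -y₂, so the sum is ∞.
2P = ∞, so the order is 2.

2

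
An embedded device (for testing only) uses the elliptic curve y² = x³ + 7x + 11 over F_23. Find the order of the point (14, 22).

7

2P: tangent at (14, 22): λ = (3·14² + 7)/(2·22) ≡ 20/21. 21⁻¹ ≡ 11 (mod 23), so λ ≡ 20·11 ≡ 13.
  x = λ² - 14 - 14 = 169 - 28 ≡ 3; y = λ·(14 - 3) - 22 ≡ 6. → (3, 6)
3P: (3, 6) + (14, 22). λ = (22 - 6)/(14 - 3) ≡ 16/11 mod 23. 11⁻¹ ≡ 21 (mod 23) since 11·21 = 231 ≡ 1, so λ ≡ 14.
  x = λ² - 3 - 14 = 196 - 17 ≡ 18; y = λ·(3 - 18) - 6 ≡ 14. → (18, 14)
4P: (18, 14) + (14, 22). λ = (22 - 14)/(14 - 18) ≡ 8/19 mod 23. 19⁻¹ ≡ 17 (mod 23), so λ ≡ 21.
  x = λ² - 18 - 14 = 441 - 32 ≡ 18; y = λ·(18 - 18) - 14 ≡ 9. → (18, 9)
5P: (18, 9) + (14, 22). λ = (22 - 9)/(14 - 18) ≡ 13/19 mod 23. 19⁻¹ ≡ 17 (mod 23) since 19·17 = 323 ≡ 1, so λ ≡ 14.
  x = λ² - 18 - 14 = 196 - 32 ≡ 3; y = λ·(18 - 3) - 9 ≡ 17. → (3, 17)
6P: (3, 17) + (14, 22). λ = (22 - 17)/(14 - 3) ≡ 5/11 mod 23. 11⁻¹ ≡ 21 (mod 23), so λ ≡ 13.
  x = λ² - 3 - 14 = 169 - 17 ≡ 14; y = λ·(3 - 14) - 17 ≡ 1. → (14, 1)
7P: (14, 1) + (14, 22): same x and y₁ ≡ -y₂, so the sum is the point at infinity.
7P = the point at infinity, so the order is 7.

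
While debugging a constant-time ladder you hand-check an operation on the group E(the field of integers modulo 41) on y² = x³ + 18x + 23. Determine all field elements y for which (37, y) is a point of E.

x³ + 18x + 23 = 51342 ≡ 10 (mod 41).
Square roots of 10 mod 41: 16 and 25 (since 16² = 256 ≡ 10).

16, 25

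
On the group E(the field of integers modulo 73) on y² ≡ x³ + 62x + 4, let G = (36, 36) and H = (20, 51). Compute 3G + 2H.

(41, 0)

First 3G:
Repeated addition: build up to 3G.
2G: tangent at (36, 36): λ = (3·36² + 62)/(2·36) ≡ 8/72. 72⁻¹ ≡ 72 (mod 73), so λ ≡ 8·72 ≡ 65.
  x = λ² - 36 - 36 = 4225 - 72 ≡ 65; y = λ·(36 - 65) - 36 ≡ 50. → (65, 50)
3G: (65, 50) + (36, 36). λ = (36 - 50)/(36 - 65) ≡ 59/44 mod 73. 44⁻¹ ≡ 5 (mod 73), so λ ≡ 3.
  x = λ² - 65 - 36 = 9 - 101 ≡ 54; y = λ·(65 - 54) - 50 ≡ 56. → (54, 56)
3G = (54, 56).
Next 2H:
Repeated addition: build up to 2H.
2H: tangent at (20, 51): λ = (3·20² + 62)/(2·51) ≡ 21/29. 29⁻¹ ≡ 68 (mod 73), so λ ≡ 21·68 ≡ 41.
  x = λ² - 20 - 20 = 1681 - 40 ≡ 35; y = λ·(20 - 35) - 51 ≡ 64. → (35, 64)
2H = (35, 64).
Finally 3G + 2H:
(54, 56) + (35, 64). λ = (64 - 56)/(35 - 54) ≡ 8/54 mod 73. 54⁻¹ ≡ 23 (mod 73), so λ ≡ 38.
  x = λ² - 54 - 35 = 1444 - 89 ≡ 41; y = λ·(54 - 41) - 56 ≡ 0. → (41, 0)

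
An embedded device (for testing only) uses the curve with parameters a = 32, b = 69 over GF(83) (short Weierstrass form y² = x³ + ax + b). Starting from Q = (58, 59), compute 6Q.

Repeated addition: build up to 6Q.
2Q: tangent at (58, 59): λ = (3·58² + 32)/(2·59) ≡ 81/35. 35⁻¹ ≡ 19 (mod 83), so λ ≡ 81·19 ≡ 45.
  x = λ² - 58 - 58 = 2025 - 116 ≡ 0; y = λ·(58 - 0) - 59 ≡ 61. → (0, 61)
3Q: (0, 61) + (58, 59). λ = (59 - 61)/(58 - 0) ≡ 81/58 mod 83. 58⁻¹ ≡ 73 (mod 83), so λ ≡ 20.
  x = λ² - 0 - 58 = 400 - 58 ≡ 10; y = λ·(0 - 10) - 61 ≡ 71. → (10, 71)
4Q: (10, 71) + (58, 59). λ = (59 - 71)/(58 - 10) ≡ 71/48 mod 83. 48⁻¹ ≡ 64 (mod 83) since 48·64 = 3072 ≡ 1, so λ ≡ 62.
  x = λ² - 10 - 58 = 3844 - 68 ≡ 41; y = λ·(10 - 41) - 71 ≡ 82. → (41, 82)
5Q: (41, 82) + (58, 59). λ = (59 - 82)/(58 - 41) ≡ 60/17 mod 83. 17⁻¹ ≡ 44 (mod 83), so λ ≡ 67.
  x = λ² - 41 - 58 = 4489 - 99 ≡ 74; y = λ·(41 - 74) - 82 ≡ 31. → (74, 31)
6Q: (74, 31) + (58, 59). λ = (59 - 31)/(58 - 74) ≡ 28/67 mod 83. 67⁻¹ ≡ 57 (mod 83), so λ ≡ 19.
  x = λ² - 74 - 58 = 361 - 132 ≡ 63; y = λ·(74 - 63) - 31 ≡ 12. → (63, 12)

(63, 12)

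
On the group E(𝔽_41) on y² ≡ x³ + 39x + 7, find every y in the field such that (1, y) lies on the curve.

x³ + 39x + 7 = 47 ≡ 6 (mod 41).
6 is a non-residue mod 41; no y exists.

none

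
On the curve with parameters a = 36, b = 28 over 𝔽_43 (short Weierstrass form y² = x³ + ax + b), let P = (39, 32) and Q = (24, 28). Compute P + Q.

(39, 32) + (24, 28). λ = (28 - 32)/(24 - 39) ≡ 39/28 mod 43. 28⁻¹ ≡ 20 (mod 43), so λ ≡ 6.
  x = λ² - 39 - 24 = 36 - 63 ≡ 16; y = λ·(39 - 16) - 32 ≡ 20. → (16, 20)

(16, 20)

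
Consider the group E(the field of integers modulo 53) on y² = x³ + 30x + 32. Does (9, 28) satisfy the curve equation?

y² = 28² ≡ 42; x³ + 30x + 32 = 1031 ≡ 24 (mod 53). 42 ≠ 24.

no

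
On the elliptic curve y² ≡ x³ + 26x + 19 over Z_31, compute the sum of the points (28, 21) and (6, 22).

(28, 21) + (6, 22). λ = (22 - 21)/(6 - 28) ≡ 1/9 mod 31. 9⁻¹ ≡ 7 (mod 31) since 9·7 = 63 ≡ 1, so λ ≡ 7.
  x = λ² - 28 - 6 = 49 - 34 ≡ 15; y = λ·(28 - 15) - 21 ≡ 8. → (15, 8)

(15, 8)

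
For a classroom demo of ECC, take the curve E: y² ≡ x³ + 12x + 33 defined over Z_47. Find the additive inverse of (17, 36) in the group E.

(17, 11)

-(17, 36) = (17, -36 mod 47) = (17, 11).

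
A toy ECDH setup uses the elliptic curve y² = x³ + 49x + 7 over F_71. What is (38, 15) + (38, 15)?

tangent at (38, 15): λ = (3·38² + 49)/(2·15) ≡ 50/30. 30⁻¹ ≡ 45 (mod 71) since 30·45 = 1350 ≡ 1, so λ ≡ 50·45 ≡ 49.
  x = λ² - 38 - 38 = 2401 - 76 ≡ 53; y = λ·(38 - 53) - 15 ≡ 31. → (53, 31)

(53, 31)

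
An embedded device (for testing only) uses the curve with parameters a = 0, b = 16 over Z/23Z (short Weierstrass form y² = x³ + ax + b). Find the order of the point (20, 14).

4

2P: tangent at (20, 14): λ = (3·20² + 0)/(2·14) ≡ 4/5. 5⁻¹ ≡ 14 (mod 23) since 5·14 = 70 ≡ 1, so λ ≡ 4·14 ≡ 10.
  x = λ² - 20 - 20 = 100 - 40 ≡ 14; y = λ·(20 - 14) - 14 ≡ 0. → (14, 0)
3P: (14, 0) + (20, 14). λ = (14 - 0)/(20 - 14) ≡ 14/6 mod 23. 6⁻¹ ≡ 4 (mod 23) since 6·4 = 24 ≡ 1, so λ ≡ 10.
  x = λ² - 14 - 20 = 100 - 34 ≡ 20; y = λ·(14 - 20) - 0 ≡ 9. → (20, 9)
4P: (20, 9) + (20, 14): same x and y₁ ≡ -y₂, so the sum is O.
4P = O, so the order is 4.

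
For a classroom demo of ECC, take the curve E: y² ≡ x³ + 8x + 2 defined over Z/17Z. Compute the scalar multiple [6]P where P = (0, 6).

Repeated addition: build up to 6P.
2P: tangent at (0, 6): λ = (3·0² + 8)/(2·6) ≡ 8/12. 12⁻¹ ≡ 10 (mod 17), so λ ≡ 8·10 ≡ 12.
  x = λ² - 0 - 0 = 144 - 0 ≡ 8; y = λ·(0 - 8) - 6 ≡ 0. → (8, 0)
3P: (8, 0) + (0, 6). λ = (6 - 0)/(0 - 8) ≡ 6/9 mod 17. 9⁻¹ ≡ 2 (mod 17), so λ ≡ 12.
  x = λ² - 8 - 0 = 144 - 8 ≡ 0; y = λ·(8 - 0) - 0 ≡ 11. → (0, 11)
4P: (0, 11) + (0, 6): same x and y₁ ≡ -y₂, so the sum is O.
5P: O + (0, 6) = (0, 6) (identity).
6P: tangent at (0, 6): λ = (3·0² + 8)/(2·6) ≡ 8/12. 12⁻¹ ≡ 10 (mod 17) since 12·10 = 120 ≡ 1, so λ ≡ 8·10 ≡ 12.
  x = λ² - 0 - 0 = 144 - 0 ≡ 8; y = λ·(0 - 8) - 6 ≡ 0. → (8, 0)

(8, 0)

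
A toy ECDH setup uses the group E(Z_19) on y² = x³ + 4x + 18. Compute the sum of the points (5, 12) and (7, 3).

(5, 12) + (7, 3). λ = (3 - 12)/(7 - 5) ≡ 10/2 mod 19. 2⁻¹ ≡ 10 (mod 19), so λ ≡ 5.
  x = λ² - 5 - 7 = 25 - 12 ≡ 13; y = λ·(5 - 13) - 12 ≡ 5. → (13, 5)

(13, 5)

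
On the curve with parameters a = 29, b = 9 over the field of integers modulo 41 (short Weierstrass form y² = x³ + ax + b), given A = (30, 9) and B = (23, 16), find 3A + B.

(30, 9)

First 3A:
Repeated addition: build up to 3A.
2A: tangent at (30, 9): λ = (3·30² + 29)/(2·9) ≡ 23/18. 18⁻¹ ≡ 16 (mod 41) since 18·16 = 288 ≡ 1, so λ ≡ 23·16 ≡ 40.
  x = λ² - 30 - 30 = 1600 - 60 ≡ 23; y = λ·(30 - 23) - 9 ≡ 25. → (23, 25)
3A: (23, 25) + (30, 9). λ = (9 - 25)/(30 - 23) ≡ 25/7 mod 41. 7⁻¹ ≡ 6 (mod 41), so λ ≡ 27.
  x = λ² - 23 - 30 = 729 - 53 ≡ 20; y = λ·(23 - 20) - 25 ≡ 15. → (20, 15)
3A = (20, 15).
Finally 3A + B:
(20, 15) + (23, 16). λ = (16 - 15)/(23 - 20) ≡ 1/3 mod 41. 3⁻¹ ≡ 14 (mod 41), so λ ≡ 14.
  x = λ² - 20 - 23 = 196 - 43 ≡ 30; y = λ·(20 - 30) - 15 ≡ 9. → (30, 9)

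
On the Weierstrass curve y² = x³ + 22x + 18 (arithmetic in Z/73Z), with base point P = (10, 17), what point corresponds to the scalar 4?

Repeated addition: build up to 4P.
2P: tangent at (10, 17): λ = (3·10² + 22)/(2·17) ≡ 30/34. 34⁻¹ ≡ 58 (mod 73), so λ ≡ 30·58 ≡ 61.
  x = λ² - 10 - 10 = 3721 - 20 ≡ 51; y = λ·(10 - 51) - 17 ≡ 37. → (51, 37)
3P: (51, 37) + (10, 17). λ = (17 - 37)/(10 - 51) ≡ 53/32 mod 73. 32⁻¹ ≡ 16 (mod 73) since 32·16 = 512 ≡ 1, so λ ≡ 45.
  x = λ² - 51 - 10 = 2025 - 61 ≡ 66; y = λ·(51 - 66) - 37 ≡ 18. → (66, 18)
4P: (66, 18) + (10, 17). λ = (17 - 18)/(10 - 66) ≡ 72/17 mod 73. 17⁻¹ ≡ 43 (mod 73), so λ ≡ 30.
  x = λ² - 66 - 10 = 900 - 76 ≡ 21; y = λ·(66 - 21) - 18 ≡ 18. → (21, 18)

(21, 18)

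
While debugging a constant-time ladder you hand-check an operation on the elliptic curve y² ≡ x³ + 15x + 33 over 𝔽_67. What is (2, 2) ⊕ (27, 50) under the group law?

(2, 2) + (27, 50). λ = (50 - 2)/(27 - 2) ≡ 48/25 mod 67. 25⁻¹ ≡ 59 (mod 67) since 25·59 = 1475 ≡ 1, so λ ≡ 18.
  x = λ² - 2 - 27 = 324 - 29 ≡ 27; y = λ·(2 - 27) - 2 ≡ 17. → (27, 17)

(27, 17)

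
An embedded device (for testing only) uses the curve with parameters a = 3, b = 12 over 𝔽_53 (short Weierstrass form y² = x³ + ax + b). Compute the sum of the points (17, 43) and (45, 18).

(17, 43) + (45, 18). λ = (18 - 43)/(45 - 17) ≡ 28/28 mod 53. 28⁻¹ ≡ 36 (mod 53), so λ ≡ 1.
  x = λ² - 17 - 45 = 1 - 62 ≡ 45; y = λ·(17 - 45) - 43 ≡ 35. → (45, 35)

(45, 35)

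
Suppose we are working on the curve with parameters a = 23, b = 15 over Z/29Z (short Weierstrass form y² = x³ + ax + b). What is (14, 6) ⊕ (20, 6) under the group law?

(14, 6) + (20, 6). λ = (6 - 6)/(20 - 14) ≡ 0/6 mod 29. 6⁻¹ ≡ 5 (mod 29), so λ ≡ 0.
  x = λ² - 14 - 20 = 0 - 34 ≡ 24; y = λ·(14 - 24) - 6 ≡ 23. → (24, 23)

(24, 23)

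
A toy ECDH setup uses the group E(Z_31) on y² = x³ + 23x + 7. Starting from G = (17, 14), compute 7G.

Repeated addition: build up to 7G.
2G: tangent at (17, 14): λ = (3·17² + 23)/(2·14) ≡ 22/28. 28⁻¹ ≡ 10 (mod 31), so λ ≡ 22·10 ≡ 3.
  x = λ² - 17 - 17 = 9 - 34 ≡ 6; y = λ·(17 - 6) - 14 ≡ 19. → (6, 19)
3G: (6, 19) + (17, 14). λ = (14 - 19)/(17 - 6) ≡ 26/11 mod 31. 11⁻¹ ≡ 17 (mod 31), so λ ≡ 8.
  x = λ² - 6 - 17 = 64 - 23 ≡ 10; y = λ·(6 - 10) - 19 ≡ 11. → (10, 11)
4G: (10, 11) + (17, 14). λ = (14 - 11)/(17 - 10) ≡ 3/7 mod 31. 7⁻¹ ≡ 9 (mod 31) since 7·9 = 63 ≡ 1, so λ ≡ 27.
  x = λ² - 10 - 17 = 729 - 27 ≡ 20; y = λ·(10 - 20) - 11 ≡ 29. → (20, 29)
5G: (20, 29) + (17, 14). λ = (14 - 29)/(17 - 20) ≡ 16/28 mod 31. 28⁻¹ ≡ 10 (mod 31), so λ ≡ 5.
  x = λ² - 20 - 17 = 25 - 37 ≡ 19; y = λ·(20 - 19) - 29 ≡ 7. → (19, 7)
6G: (19, 7) + (17, 14). λ = (14 - 7)/(17 - 19) ≡ 7/29 mod 31. 29⁻¹ ≡ 15 (mod 31), so λ ≡ 12.
  x = λ² - 19 - 17 = 144 - 36 ≡ 15; y = λ·(19 - 15) - 7 ≡ 10. → (15, 10)
7G: (15, 10) + (17, 14). λ = (14 - 10)/(17 - 15) ≡ 4/2 mod 31. 2⁻¹ ≡ 16 (mod 31), so λ ≡ 2.
  x = λ² - 15 - 17 = 4 - 32 ≡ 3; y = λ·(15 - 3) - 10 ≡ 14. → (3, 14)

(3, 14)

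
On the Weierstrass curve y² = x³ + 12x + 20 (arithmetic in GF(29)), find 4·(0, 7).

Write G = (0, 7).
Repeated addition: build up to 4G.
2G: tangent at (0, 7): λ = (3·0² + 12)/(2·7) ≡ 12/14. 14⁻¹ ≡ 27 (mod 29), so λ ≡ 12·27 ≡ 5.
  x = λ² - 0 - 0 = 25 - 0 ≡ 25; y = λ·(0 - 25) - 7 ≡ 13. → (25, 13)
3G: (25, 13) + (0, 7). λ = (7 - 13)/(0 - 25) ≡ 23/4 mod 29. 4⁻¹ ≡ 22 (mod 29), so λ ≡ 13.
  x = λ² - 25 - 0 = 169 - 25 ≡ 28; y = λ·(25 - 28) - 13 ≡ 6. → (28, 6)
4G: (28, 6) + (0, 7). λ = (7 - 6)/(0 - 28) ≡ 1/1 mod 29. 1⁻¹ ≡ 1 (mod 29) since 1·1 = 1 ≡ 1, so λ ≡ 1.
  x = λ² - 28 - 0 = 1 - 28 ≡ 2; y = λ·(28 - 2) - 6 ≡ 20. → (2, 20)

(2, 20)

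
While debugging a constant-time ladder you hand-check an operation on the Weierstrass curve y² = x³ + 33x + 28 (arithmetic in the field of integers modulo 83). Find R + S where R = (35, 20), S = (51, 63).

(35, 20) + (51, 63). λ = (63 - 20)/(51 - 35) ≡ 43/16 mod 83. 16⁻¹ ≡ 26 (mod 83), so λ ≡ 39.
  x = λ² - 35 - 51 = 1521 - 86 ≡ 24; y = λ·(35 - 24) - 20 ≡ 77. → (24, 77)

(24, 77)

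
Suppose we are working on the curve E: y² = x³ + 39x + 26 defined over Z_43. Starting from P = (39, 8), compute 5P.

(9, 17)

Repeated addition: build up to 5P.
2P: tangent at (39, 8): λ = (3·39² + 39)/(2·8) ≡ 1/16. 16⁻¹ ≡ 35 (mod 43) since 16·35 = 560 ≡ 1, so λ ≡ 1·35 ≡ 35.
  x = λ² - 39 - 39 = 1225 - 78 ≡ 29; y = λ·(39 - 29) - 8 ≡ 41. → (29, 41)
3P: (29, 41) + (39, 8). λ = (8 - 41)/(39 - 29) ≡ 10/10 mod 43. 10⁻¹ ≡ 13 (mod 43) since 10·13 = 130 ≡ 1, so λ ≡ 1.
  x = λ² - 29 - 39 = 1 - 68 ≡ 19; y = λ·(29 - 19) - 41 ≡ 12. → (19, 12)
4P: (19, 12) + (39, 8). λ = (8 - 12)/(39 - 19) ≡ 39/20 mod 43. 20⁻¹ ≡ 28 (mod 43) since 20·28 = 560 ≡ 1, so λ ≡ 17.
  x = λ² - 19 - 39 = 289 - 58 ≡ 16; y = λ·(19 - 16) - 12 ≡ 39. → (16, 39)
5P: (16, 39) + (39, 8). λ = (8 - 39)/(39 - 16) ≡ 12/23 mod 43. 23⁻¹ ≡ 15 (mod 43), so λ ≡ 8.
  x = λ² - 16 - 39 = 64 - 55 ≡ 9; y = λ·(16 - 9) - 39 ≡ 17. → (9, 17)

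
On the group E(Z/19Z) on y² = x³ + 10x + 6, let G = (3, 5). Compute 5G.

Double-and-add on 5 = (101)₂. Start with G = (3, 5) for the leading 1-bit.
double: tangent at (3, 5): λ = (3·3² + 10)/(2·5) ≡ 18/10. 10⁻¹ ≡ 2 (mod 19), so λ ≡ 18·2 ≡ 17.
  x = λ² - 3 - 3 = 289 - 6 ≡ 17; y = λ·(3 - 17) - 5 ≡ 4. → (17, 4)
double: tangent at (17, 4): λ = (3·17² + 10)/(2·4) ≡ 3/8. 8⁻¹ ≡ 12 (mod 19), so λ ≡ 3·12 ≡ 17.
  x = λ² - 17 - 17 = 289 - 34 ≡ 8; y = λ·(17 - 8) - 4 ≡ 16. → (8, 16)
add G: (8, 16) + (3, 5). λ = (5 - 16)/(3 - 8) ≡ 8/14 mod 19. 14⁻¹ ≡ 15 (mod 19) since 14·15 = 210 ≡ 1, so λ ≡ 6.
  x = λ² - 8 - 3 = 36 - 11 ≡ 6; y = λ·(8 - 6) - 16 ≡ 15. → (6, 15)

(6, 15)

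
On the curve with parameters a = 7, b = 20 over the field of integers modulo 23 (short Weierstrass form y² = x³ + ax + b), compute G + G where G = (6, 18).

tangent at (6, 18): λ = (3·6² + 7)/(2·18) ≡ 0/13. 13⁻¹ ≡ 16 (mod 23), so λ ≡ 0·16 ≡ 0.
  x = λ² - 6 - 6 = 0 - 12 ≡ 11; y = λ·(6 - 11) - 18 ≡ 5. → (11, 5)

(11, 5)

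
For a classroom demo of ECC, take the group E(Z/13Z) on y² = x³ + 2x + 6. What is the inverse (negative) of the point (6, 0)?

(6, 0)

-(6, 0) = (6, -0 mod 13) = (6, 0).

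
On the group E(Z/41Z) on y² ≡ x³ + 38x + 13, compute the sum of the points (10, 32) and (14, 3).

(26, 2)

(10, 32) + (14, 3). λ = (3 - 32)/(14 - 10) ≡ 12/4 mod 41. 4⁻¹ ≡ 31 (mod 41), so λ ≡ 3.
  x = λ² - 10 - 14 = 9 - 24 ≡ 26; y = λ·(10 - 26) - 32 ≡ 2. → (26, 2)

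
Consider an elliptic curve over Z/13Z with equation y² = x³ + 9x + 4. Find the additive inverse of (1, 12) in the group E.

-(1, 12) = (1, -12 mod 13) = (1, 1).

(1, 1)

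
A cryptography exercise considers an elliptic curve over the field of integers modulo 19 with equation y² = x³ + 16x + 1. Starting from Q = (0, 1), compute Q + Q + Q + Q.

Repeated addition: build up to 4Q.
2Q: tangent at (0, 1): λ = (3·0² + 16)/(2·1) ≡ 16/2. 2⁻¹ ≡ 10 (mod 19), so λ ≡ 16·10 ≡ 8.
  x = λ² - 0 - 0 = 64 - 0 ≡ 7; y = λ·(0 - 7) - 1 ≡ 0. → (7, 0)
3Q: (7, 0) + (0, 1). λ = (1 - 0)/(0 - 7) ≡ 1/12 mod 19. 12⁻¹ ≡ 8 (mod 19) since 12·8 = 96 ≡ 1, so λ ≡ 8.
  x = λ² - 7 - 0 = 64 - 7 ≡ 0; y = λ·(7 - 0) - 0 ≡ 18. → (0, 18)
4Q: (0, 18) + (0, 1): same x and y₁ ≡ -y₂, so the sum is O.

O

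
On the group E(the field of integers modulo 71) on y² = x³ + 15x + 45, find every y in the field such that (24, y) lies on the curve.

x³ + 15x + 45 = 14229 ≡ 29 (mod 71).
Square roots of 29 mod 71: 10 and 61 (since 10² = 100 ≡ 29).

10, 61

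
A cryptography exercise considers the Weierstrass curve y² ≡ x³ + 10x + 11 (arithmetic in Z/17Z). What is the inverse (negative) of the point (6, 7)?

(6, 10)

-(6, 7) = (6, -7 mod 17) = (6, 10).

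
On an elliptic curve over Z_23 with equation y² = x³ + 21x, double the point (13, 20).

(13, 3)

tangent at (13, 20): λ = (3·13² + 21)/(2·20) ≡ 22/17. 17⁻¹ ≡ 19 (mod 23) since 17·19 = 323 ≡ 1, so λ ≡ 22·19 ≡ 4.
  x = λ² - 13 - 13 = 16 - 26 ≡ 13; y = λ·(13 - 13) - 20 ≡ 3. → (13, 3)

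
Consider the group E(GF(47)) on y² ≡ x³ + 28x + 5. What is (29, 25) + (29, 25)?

(13, 13)

tangent at (29, 25): λ = (3·29² + 28)/(2·25) ≡ 13/3. 3⁻¹ ≡ 16 (mod 47) since 3·16 = 48 ≡ 1, so λ ≡ 13·16 ≡ 20.
  x = λ² - 29 - 29 = 400 - 58 ≡ 13; y = λ·(29 - 13) - 25 ≡ 13. → (13, 13)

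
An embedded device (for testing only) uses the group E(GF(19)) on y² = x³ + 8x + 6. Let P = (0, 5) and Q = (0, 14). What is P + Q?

O

The two points share x = 0 and their y-coordinates satisfy 5 + 14 ≡ 0 (mod 19), so they are inverses. Their sum is 𝒪.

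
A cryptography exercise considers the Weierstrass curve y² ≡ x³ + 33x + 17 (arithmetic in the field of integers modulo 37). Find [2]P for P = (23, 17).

(31, 11)

tangent at (23, 17): λ = (3·23² + 33)/(2·17) ≡ 29/34. 34⁻¹ ≡ 12 (mod 37), so λ ≡ 29·12 ≡ 15.
  x = λ² - 23 - 23 = 225 - 46 ≡ 31; y = λ·(23 - 31) - 17 ≡ 11. → (31, 11)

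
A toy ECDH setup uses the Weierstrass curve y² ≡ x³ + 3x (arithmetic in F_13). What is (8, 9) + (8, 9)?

tangent at (8, 9): λ = (3·8² + 3)/(2·9) ≡ 0/5. 5⁻¹ ≡ 8 (mod 13) since 5·8 = 40 ≡ 1, so λ ≡ 0·8 ≡ 0.
  x = λ² - 8 - 8 = 0 - 16 ≡ 10; y = λ·(8 - 10) - 9 ≡ 4. → (10, 4)

(10, 4)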